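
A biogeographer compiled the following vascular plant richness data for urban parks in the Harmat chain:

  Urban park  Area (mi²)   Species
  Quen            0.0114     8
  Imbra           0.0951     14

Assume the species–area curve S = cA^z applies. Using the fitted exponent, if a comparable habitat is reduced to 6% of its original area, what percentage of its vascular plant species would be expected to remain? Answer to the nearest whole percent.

z = ln(14/8) / ln(0.0951/0.0114) = 0.5596 / 2.1213 = 0.2638
S_new/S_old = (A_new/A_old)^z = 0.06^0.2638 = exp(0.2638 × -2.8134) = 0.4761

48%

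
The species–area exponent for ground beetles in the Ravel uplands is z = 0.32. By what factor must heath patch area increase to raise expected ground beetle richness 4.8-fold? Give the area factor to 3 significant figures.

135

(A₂/A₁)^0.32 = 4.8, so A₂/A₁ = 4.8^(1/0.32) = 4.8^3.125
ln(A₂/A₁) = ln 4.8 / 0.32 = 1.5686 / 0.32 = 4.9019
A₂/A₁ = e^4.9019 ≈ 134.5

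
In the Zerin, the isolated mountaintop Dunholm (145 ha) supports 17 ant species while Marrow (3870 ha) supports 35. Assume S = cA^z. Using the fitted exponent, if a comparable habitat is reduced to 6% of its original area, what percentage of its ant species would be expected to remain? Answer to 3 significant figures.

z = ln(35/17) / ln(3870/145) = 0.7221 / 3.2843 = 0.2199
S_new/S_old = (A_new/A_old)^z = 0.06^0.2199 = exp(0.2199 × -2.8134) = 0.5387

53.9%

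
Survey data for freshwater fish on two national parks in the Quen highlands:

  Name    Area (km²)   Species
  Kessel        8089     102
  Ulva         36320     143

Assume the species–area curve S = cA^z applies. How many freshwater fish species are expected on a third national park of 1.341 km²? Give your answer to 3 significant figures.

z = ln(143/102) / ln(36320/8089) = 0.3379 / 1.5019 = 0.2250
c = 102 / 8089^0.2250 = 102 / 7.571 = 13.47
S₃ = 13.47 × 1.341^0.2250 = 13.47 × 1.068 ≈ 14.39

14.4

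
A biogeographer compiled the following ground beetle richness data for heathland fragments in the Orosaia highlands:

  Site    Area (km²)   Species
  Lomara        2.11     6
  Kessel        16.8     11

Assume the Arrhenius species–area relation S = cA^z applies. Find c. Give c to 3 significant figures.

4.82

z = ln(S₂/S₁) / ln(A₂/A₁) = ln(11/6) / ln(16.8/2.11) = 0.6061 / 2.0747 = 0.2922
c = S₁ / A₁^z = 6 / 2.11^0.2922 = 6 / 1.244 = 4.824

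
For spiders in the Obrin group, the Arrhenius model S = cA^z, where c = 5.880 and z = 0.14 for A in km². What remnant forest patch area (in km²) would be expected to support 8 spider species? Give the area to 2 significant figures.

9.0 km²

8 = 5.88 × A^0.14  ⇒  A^0.14 = 8/5.88 = 1.361
ln A = ln(1.361) / 0.14 = 0.3079 / 0.14 = 2.1992
A = e^2.1992 ≈ 9.018 km²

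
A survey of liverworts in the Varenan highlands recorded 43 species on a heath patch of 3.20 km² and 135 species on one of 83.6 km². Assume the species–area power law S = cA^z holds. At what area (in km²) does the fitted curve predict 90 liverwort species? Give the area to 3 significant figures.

z = ln(135/43) / ln(83.6/3.2) = 1.1441 / 3.2629 = 0.3506
c = 43 / 3.2^0.3506 = 43 / 1.504 = 28.6
A = (90/28.6)^(1/0.3506) ⇒ ln A = ln(3.147)/0.3506 = 3.2697
A = e^3.2697 ≈ 26.3 km²

26.3 km²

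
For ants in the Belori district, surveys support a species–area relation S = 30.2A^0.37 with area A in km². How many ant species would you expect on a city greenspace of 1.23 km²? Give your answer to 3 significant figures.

32.6

S = 30.2 × 1.23^0.37 = 30.2 × 1.08 ≈ 32.6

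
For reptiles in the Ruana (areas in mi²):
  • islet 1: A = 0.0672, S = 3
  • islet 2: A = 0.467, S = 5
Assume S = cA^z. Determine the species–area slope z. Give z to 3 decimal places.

Taking logs: ln S = ln c + z ln A, so z = (ln S₂ − ln S₁)/(ln A₂ − ln A₁).
z = ln(5/3) / ln(0.467/0.0672) = ln(1.667) / ln(6.949) = 0.5108 / 1.9387 = 0.2635

0.263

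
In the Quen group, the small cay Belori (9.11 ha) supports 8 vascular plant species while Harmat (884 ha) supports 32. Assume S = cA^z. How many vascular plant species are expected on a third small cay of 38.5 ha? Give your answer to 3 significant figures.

12.4

z = ln(32/8) / ln(884/9.11) = 1.3863 / 4.5751 = 0.3030
c = 8 / 9.11^0.3030 = 8 / 1.953 = 4.096
S₃ = 4.096 × 38.5^0.3030 = 4.096 × 3.023 ≈ 12.38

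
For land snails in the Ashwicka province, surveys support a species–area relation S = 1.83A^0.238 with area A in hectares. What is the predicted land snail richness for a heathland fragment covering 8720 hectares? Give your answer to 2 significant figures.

S = 1.83 × 8720^0.238
ln S = ln 1.83 + 0.238 × ln 8720 = 0.6043 + 0.238 × 9.0734 = 2.7638
S = e^2.7638 ≈ 15.86

16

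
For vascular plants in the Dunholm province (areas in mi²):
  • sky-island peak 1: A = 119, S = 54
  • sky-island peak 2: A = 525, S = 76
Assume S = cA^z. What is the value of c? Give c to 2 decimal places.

z = ln(S₂/S₁) / ln(A₂/A₁) = ln(76/54) / ln(525/119) = 0.3417 / 1.4843 = 0.2302
c = S₁ / A₁^z = 54 / 119^0.2302 = 54 / 3.005 = 17.97

17.97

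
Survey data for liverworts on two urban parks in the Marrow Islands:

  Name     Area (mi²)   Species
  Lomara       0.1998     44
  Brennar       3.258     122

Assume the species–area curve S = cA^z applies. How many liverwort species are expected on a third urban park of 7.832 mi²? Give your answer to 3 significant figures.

168

z = ln(122/44) / ln(3.258/0.1998) = 1.0198 / 2.7916 = 0.3653
c = 44 / 0.1998^0.3653 = 44 / 0.5552 = 79.24
S₃ = 79.24 × 7.832^0.3653 = 79.24 × 2.121 ≈ 168.1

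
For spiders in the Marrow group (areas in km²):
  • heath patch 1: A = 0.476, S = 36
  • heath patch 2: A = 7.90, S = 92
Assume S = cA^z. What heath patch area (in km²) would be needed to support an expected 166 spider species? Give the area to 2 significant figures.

46 km²

z = ln(92/36) / ln(7.9/0.476) = 0.9383 / 2.8092 = 0.3340
c = 36 / 0.476^0.3340 = 36 / 0.7804 = 46.13
A = (166/46.13)^(1/0.3340) ⇒ ln A = ln(3.599)/0.3340 = 3.8339
A = e^3.8339 ≈ 46.24 km²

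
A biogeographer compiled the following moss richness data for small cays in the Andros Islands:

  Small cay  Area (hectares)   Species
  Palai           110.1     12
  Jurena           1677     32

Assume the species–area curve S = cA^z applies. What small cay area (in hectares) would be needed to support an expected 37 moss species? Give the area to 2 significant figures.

z = ln(32/12) / ln(1677/110.1) = 0.9808 / 2.7234 = 0.3602
c = 12 / 110.1^0.3602 = 12 / 5.437 = 2.207
A = (37/2.207)^(1/0.3602) ⇒ ln A = ln(16.76)/0.3602 = 7.8279
A = e^7.8279 ≈ 2510 hectares

2500 hectares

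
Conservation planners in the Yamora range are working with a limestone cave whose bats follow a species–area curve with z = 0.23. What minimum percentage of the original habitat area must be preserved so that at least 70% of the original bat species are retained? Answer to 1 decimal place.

21.2%

Need (A_new/A_old)^0.23 = 0.7, so A_new/A_old = 0.7^(1/0.23) = 0.7^4.348
ln(A_new/A_old) = ln 0.7 / 0.23 = -0.3567 / 0.23 = -1.5508
A_new/A_old = e^-1.5508 ≈ 0.2121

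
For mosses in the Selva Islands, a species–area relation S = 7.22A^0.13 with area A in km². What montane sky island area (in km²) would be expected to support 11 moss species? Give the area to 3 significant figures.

25.5 km²

11 = 7.22 × A^0.13  ⇒  A^0.13 = 11/7.22 = 1.524
ln A = ln(1.524) / 0.13 = 0.4210 / 0.13 = 3.2388
A = e^3.2388 ≈ 25.5 km²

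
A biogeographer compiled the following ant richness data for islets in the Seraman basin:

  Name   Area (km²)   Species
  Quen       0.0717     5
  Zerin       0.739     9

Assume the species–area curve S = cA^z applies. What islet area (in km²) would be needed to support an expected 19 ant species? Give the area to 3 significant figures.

14.3 km²

z = ln(9/5) / ln(0.739/0.0717) = 0.5878 / 2.3328 = 0.2520
c = 5 / 0.0717^0.2520 = 5 / 0.5148 = 9.713
A = (19/9.713)^(1/0.2520) ⇒ ln A = ln(1.956)/0.2520 = 2.6631
A = e^2.6631 ≈ 14.34 km²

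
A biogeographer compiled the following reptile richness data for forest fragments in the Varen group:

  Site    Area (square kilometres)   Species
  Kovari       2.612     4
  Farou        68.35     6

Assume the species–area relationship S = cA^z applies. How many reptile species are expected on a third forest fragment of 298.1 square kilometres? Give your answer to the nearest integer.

7

z = ln(6/4) / ln(68.35/2.612) = 0.4055 / 3.2645 = 0.1242
c = 4 / 2.612^0.1242 = 4 / 1.127 = 3.55
S₃ = 3.55 × 298.1^0.1242 = 3.55 × 2.029 ≈ 7.204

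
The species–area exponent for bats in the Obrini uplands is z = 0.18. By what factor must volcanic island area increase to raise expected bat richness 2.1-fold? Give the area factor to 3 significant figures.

(A₂/A₁)^0.18 = 2.1, so A₂/A₁ = 2.1^(1/0.18) = 2.1^5.556
ln(A₂/A₁) = ln 2.1 / 0.18 = 0.7419 / 0.18 = 4.1219
A₂/A₁ = e^4.1219 ≈ 61.67

61.7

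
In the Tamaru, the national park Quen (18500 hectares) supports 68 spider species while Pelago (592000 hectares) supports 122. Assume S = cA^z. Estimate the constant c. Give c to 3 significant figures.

13.0

z = ln(S₂/S₁) / ln(A₂/A₁) = ln(122/68) / ln(592000/18500) = 0.5845 / 3.4657 = 0.1687
c = S₁ / A₁^z = 68 / 18500^0.1687 = 68 / 5.244 = 12.97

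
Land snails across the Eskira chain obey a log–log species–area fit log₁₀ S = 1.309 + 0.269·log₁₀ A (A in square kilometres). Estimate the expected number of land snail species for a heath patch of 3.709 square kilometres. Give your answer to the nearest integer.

S = 20.37 × 3.709^0.269
ln S = ln 20.37 + 0.269 × ln 3.709 = 3.0141 + 0.269 × 1.3108 = 3.3667
S = e^3.3667 ≈ 28.98

29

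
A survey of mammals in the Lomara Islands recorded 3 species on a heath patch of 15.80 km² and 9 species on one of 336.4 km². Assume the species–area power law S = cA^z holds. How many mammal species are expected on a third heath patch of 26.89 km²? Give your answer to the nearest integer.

z = ln(9/3) / ln(336.4/15.8) = 1.0986 / 3.0583 = 0.3592
c = 3 / 15.8^0.3592 = 3 / 2.695 = 1.113
S₃ = 1.113 × 26.89^0.3592 = 1.113 × 3.262 ≈ 3.631

4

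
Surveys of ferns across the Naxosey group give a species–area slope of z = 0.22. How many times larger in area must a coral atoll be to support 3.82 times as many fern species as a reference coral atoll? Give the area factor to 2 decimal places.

(A₂/A₁)^0.22 = 3.82, so A₂/A₁ = 3.82^(1/0.22) = 3.82^4.545
ln(A₂/A₁) = ln 3.82 / 0.22 = 1.3403 / 0.22 = 6.0920
A₂/A₁ = e^6.0920 ≈ 442.3

442.33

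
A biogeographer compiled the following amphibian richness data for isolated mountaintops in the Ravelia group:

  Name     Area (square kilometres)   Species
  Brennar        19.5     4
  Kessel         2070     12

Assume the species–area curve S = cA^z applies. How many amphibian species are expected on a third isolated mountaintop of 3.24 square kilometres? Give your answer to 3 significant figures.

z = ln(12/4) / ln(2070/19.5) = 1.0986 / 4.6649 = 0.2355
c = 4 / 19.5^0.2355 = 4 / 2.013 = 1.987
S₃ = 1.987 × 3.24^0.2355 = 1.987 × 1.319 ≈ 2.621

2.62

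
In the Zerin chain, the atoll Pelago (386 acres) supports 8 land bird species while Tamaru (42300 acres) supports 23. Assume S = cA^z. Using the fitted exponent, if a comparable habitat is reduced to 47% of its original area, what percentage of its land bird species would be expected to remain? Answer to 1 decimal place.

84.4%

z = ln(23/8) / ln(42300/386) = 1.0561 / 4.6967 = 0.2248
S_new/S_old = (A_new/A_old)^z = 0.47^0.2248 = exp(0.2248 × -0.7550) = 0.8439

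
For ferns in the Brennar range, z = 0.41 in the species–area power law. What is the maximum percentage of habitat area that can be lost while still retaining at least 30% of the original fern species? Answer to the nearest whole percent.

95%

Need (A_new/A_old)^0.41 = 0.3, so A_new/A_old = 0.3^(1/0.41) = 0.3^2.439
ln(A_new/A_old) = ln 0.3 / 0.41 = -1.2040 / 0.41 = -2.9365
A_new/A_old = e^-2.9365 ≈ 0.05305
Fraction that can be lost = 1 − 0.05305 = 0.9469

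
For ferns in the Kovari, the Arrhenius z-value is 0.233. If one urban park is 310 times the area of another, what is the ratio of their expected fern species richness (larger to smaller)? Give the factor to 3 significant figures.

3.81

S₂/S₁ = (A₂/A₁)^z = 310^0.233
ln(S₂/S₁) = 0.233 × ln 310 = 0.233 × 5.7366 = 1.3366
S₂/S₁ = e^1.3366 ≈ 3.806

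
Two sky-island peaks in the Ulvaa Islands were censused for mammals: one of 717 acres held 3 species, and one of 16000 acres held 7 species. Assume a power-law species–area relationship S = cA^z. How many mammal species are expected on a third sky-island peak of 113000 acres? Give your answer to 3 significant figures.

z = ln(7/3) / ln(16000/717) = 0.8473 / 3.1053 = 0.2729
c = 3 / 717^0.2729 = 3 / 6.014 = 0.4988
S₃ = 0.4988 × 113000^0.2729 = 0.4988 × 23.92 ≈ 11.93

11.9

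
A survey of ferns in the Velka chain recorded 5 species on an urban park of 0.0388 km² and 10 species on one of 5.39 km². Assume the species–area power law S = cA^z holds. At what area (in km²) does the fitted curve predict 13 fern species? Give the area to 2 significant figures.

z = ln(10/5) / ln(5.39/0.0388) = 0.6931 / 4.9339 = 0.1405
c = 5 / 0.0388^0.1405 = 5 / 0.6335 = 7.893
A = (13/7.893)^(1/0.1405) ⇒ ln A = ln(1.647)/0.1405 = 3.5521
A = e^3.5521 ≈ 34.89 km²

35 km²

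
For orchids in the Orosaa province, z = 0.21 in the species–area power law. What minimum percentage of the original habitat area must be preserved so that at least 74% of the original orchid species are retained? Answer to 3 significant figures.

23.8%

Need (A_new/A_old)^0.21 = 0.74, so A_new/A_old = 0.74^(1/0.21) = 0.74^4.762
ln(A_new/A_old) = ln 0.74 / 0.21 = -0.3011 / 0.21 = -1.4338
A_new/A_old = e^-1.4338 ≈ 0.2384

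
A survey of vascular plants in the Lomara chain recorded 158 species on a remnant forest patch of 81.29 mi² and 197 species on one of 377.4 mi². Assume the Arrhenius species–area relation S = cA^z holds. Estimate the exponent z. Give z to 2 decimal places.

Taking logs: ln S = ln c + z ln A, so z = (ln S₂ − ln S₁)/(ln A₂ − ln A₁).
z = ln(197/158) / ln(377.4/81.29) = ln(1.247) / ln(4.643) = 0.2206 / 1.5353 = 0.1437

0.14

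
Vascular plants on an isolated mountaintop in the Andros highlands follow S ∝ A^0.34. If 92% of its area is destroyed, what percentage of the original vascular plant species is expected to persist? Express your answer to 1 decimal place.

S_new/S_old = (A_new/A_old)^z = 0.08^0.34
= exp(0.34 × ln 0.08) = exp(0.34 × -2.5257) = exp(-0.8587) ≈ 0.4237

42.4%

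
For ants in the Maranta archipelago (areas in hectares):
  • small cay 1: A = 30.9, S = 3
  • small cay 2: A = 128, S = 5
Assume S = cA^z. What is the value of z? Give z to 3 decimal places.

0.359

Taking logs: ln S = ln c + z ln A, so z = (ln S₂ − ln S₁)/(ln A₂ − ln A₁).
z = ln(5/3) / ln(128/30.9) = ln(1.667) / ln(4.142) = 0.5108 / 1.4213 = 0.3594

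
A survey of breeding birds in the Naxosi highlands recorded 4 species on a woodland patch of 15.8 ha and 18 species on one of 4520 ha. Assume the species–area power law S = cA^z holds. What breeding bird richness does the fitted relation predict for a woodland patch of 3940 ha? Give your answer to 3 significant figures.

17.4

z = ln(18/4) / ln(4520/15.8) = 1.5041 / 5.6563 = 0.2659
c = 4 / 15.8^0.2659 = 4 / 2.083 = 1.92
S₃ = 1.92 × 3940^0.2659 = 1.92 × 9.038 ≈ 17.35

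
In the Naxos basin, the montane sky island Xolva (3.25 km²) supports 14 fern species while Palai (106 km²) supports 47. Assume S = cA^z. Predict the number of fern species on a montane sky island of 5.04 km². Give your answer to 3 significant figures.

16.3

z = ln(47/14) / ln(106/3.25) = 1.2111 / 3.4848 = 0.3475
c = 14 / 3.25^0.3475 = 14 / 1.506 = 9.295
S₃ = 9.295 × 5.04^0.3475 = 9.295 × 1.754 ≈ 16.31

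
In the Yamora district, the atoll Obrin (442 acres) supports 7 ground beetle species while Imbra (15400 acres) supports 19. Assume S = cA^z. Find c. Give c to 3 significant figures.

1.26

z = ln(S₂/S₁) / ln(A₂/A₁) = ln(19/7) / ln(15400/442) = 0.9985 / 3.5508 = 0.2812
c = S₁ / A₁^z = 7 / 442^0.2812 = 7 / 5.545 = 1.262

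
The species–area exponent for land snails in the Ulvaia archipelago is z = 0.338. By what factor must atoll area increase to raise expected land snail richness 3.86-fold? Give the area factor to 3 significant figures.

(A₂/A₁)^0.338 = 3.86, so A₂/A₁ = 3.86^(1/0.338) = 3.86^2.959
ln(A₂/A₁) = ln 3.86 / 0.338 = 1.3507 / 0.338 = 3.9961
A₂/A₁ = e^3.9961 ≈ 54.38

54.4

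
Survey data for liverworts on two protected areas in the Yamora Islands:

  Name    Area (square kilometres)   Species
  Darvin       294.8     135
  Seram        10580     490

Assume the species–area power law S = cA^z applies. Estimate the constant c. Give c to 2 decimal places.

17.43

z = ln(S₂/S₁) / ln(A₂/A₁) = ln(490/135) / ln(10580/294.8) = 1.2891 / 3.5804 = 0.3600
c = S₁ / A₁^z = 135 / 294.8^0.3600 = 135 / 7.747 = 17.43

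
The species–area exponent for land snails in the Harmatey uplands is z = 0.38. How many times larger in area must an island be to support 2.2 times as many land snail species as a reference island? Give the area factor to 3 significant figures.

7.96

(A₂/A₁)^0.38 = 2.2, so A₂/A₁ = 2.2^(1/0.38) = 2.2^2.632
ln(A₂/A₁) = ln 2.2 / 0.38 = 0.7885 / 0.38 = 2.0749
A₂/A₁ = e^2.0749 ≈ 7.964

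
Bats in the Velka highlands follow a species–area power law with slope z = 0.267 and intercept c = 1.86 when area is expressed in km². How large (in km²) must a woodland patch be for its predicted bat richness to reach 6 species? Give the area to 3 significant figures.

6 = 1.86 × A^0.267  ⇒  A^0.267 = 6/1.86 = 3.226
ln A = ln(3.226) / 0.267 = 1.1712 / 0.267 = 4.3865
A = e^4.3865 ≈ 80.35 km²

80.4 km²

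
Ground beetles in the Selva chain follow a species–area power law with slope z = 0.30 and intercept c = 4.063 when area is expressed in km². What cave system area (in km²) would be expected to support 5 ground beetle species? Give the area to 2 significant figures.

2.0 km²

5 = 4.063 × A^0.3  ⇒  A^0.3 = 5/4.063 = 1.231
ln A = ln(1.231) / 0.3 = 0.2075 / 0.3 = 0.6917
A = e^0.6917 ≈ 1.997 km²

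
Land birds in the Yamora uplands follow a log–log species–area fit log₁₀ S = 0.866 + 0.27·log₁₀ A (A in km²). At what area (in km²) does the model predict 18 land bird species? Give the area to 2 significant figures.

18 = 7.345 × A^0.27  ⇒  A^0.27 = 18/7.345 = 2.451
ln A = ln(2.451) / 0.27 = 0.8963 / 0.27 = 3.3198
A = e^3.3198 ≈ 27.65 km²

28 km²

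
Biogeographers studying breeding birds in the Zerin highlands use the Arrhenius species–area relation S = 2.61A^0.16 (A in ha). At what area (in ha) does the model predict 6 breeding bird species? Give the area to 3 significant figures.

6 = 2.61 × A^0.16  ⇒  A^0.16 = 6/2.61 = 2.299
ln A = ln(2.299) / 0.16 = 0.8324 / 0.16 = 5.2026
A = e^5.2026 ≈ 181.7 ha

182 ha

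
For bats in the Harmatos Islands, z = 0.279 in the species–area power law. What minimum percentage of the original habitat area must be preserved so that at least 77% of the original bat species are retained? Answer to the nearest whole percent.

Need (A_new/A_old)^0.279 = 0.77, so A_new/A_old = 0.77^(1/0.279) = 0.77^3.584
ln(A_new/A_old) = ln 0.77 / 0.279 = -0.2614 / 0.279 = -0.9368
A_new/A_old = e^-0.9368 ≈ 0.3919

39%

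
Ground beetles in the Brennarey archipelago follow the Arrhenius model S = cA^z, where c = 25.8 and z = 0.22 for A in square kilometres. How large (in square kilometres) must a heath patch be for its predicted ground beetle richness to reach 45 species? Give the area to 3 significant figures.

45 = 25.8 × A^0.22  ⇒  A^0.22 = 45/25.8 = 1.744
ln A = ln(1.744) / 0.22 = 0.5563 / 0.22 = 2.5286
A = e^2.5286 ≈ 12.54 square kilometres

12.5 square kilometres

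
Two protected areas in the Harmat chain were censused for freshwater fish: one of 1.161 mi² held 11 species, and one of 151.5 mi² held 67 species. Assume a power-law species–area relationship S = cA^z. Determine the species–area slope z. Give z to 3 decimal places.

Taking logs: ln S = ln c + z ln A, so z = (ln S₂ − ln S₁)/(ln A₂ − ln A₁).
z = ln(67/11) / ln(151.5/1.161) = ln(6.091) / ln(130.5) = 1.8068 / 4.8713 = 0.3709

0.371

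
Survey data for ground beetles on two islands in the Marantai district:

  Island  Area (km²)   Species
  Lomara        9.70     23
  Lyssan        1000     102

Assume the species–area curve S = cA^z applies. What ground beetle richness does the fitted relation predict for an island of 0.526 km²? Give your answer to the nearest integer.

z = ln(102/23) / ln(1000/9.7) = 1.4895 / 4.6356 = 0.3213
c = 23 / 9.7^0.3213 = 23 / 2.075 = 11.08
S₃ = 11.08 × 0.526^0.3213 = 11.08 × 0.8135 ≈ 9.016

9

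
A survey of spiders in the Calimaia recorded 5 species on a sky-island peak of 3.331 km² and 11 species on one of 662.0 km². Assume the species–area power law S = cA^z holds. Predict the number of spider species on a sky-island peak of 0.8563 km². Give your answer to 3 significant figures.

4.08

z = ln(11/5) / ln(662/3.331) = 0.7885 / 5.2920 = 0.1490
c = 5 / 3.331^0.1490 = 5 / 1.196 = 4.179
S₃ = 4.179 × 0.8563^0.1490 = 4.179 × 0.9772 ≈ 4.084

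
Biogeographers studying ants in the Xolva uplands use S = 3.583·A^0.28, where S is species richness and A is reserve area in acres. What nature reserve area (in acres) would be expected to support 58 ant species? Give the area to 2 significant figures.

21000 acres

58 = 3.583 × A^0.28  ⇒  A^0.28 = 58/3.583 = 16.19
ln A = ln(16.19) / 0.28 = 2.7842 / 0.28 = 9.9437
A = e^9.9437 ≈ 20821 acres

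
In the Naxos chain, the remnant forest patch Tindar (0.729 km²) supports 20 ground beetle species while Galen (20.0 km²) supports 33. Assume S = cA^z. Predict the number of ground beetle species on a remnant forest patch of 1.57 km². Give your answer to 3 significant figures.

22.5

z = ln(33/20) / ln(20/0.729) = 0.5008 / 3.3118 = 0.1512
c = 20 / 0.729^0.1512 = 20 / 0.9533 = 20.98
S₃ = 20.98 × 1.57^0.1512 = 20.98 × 1.071 ≈ 22.46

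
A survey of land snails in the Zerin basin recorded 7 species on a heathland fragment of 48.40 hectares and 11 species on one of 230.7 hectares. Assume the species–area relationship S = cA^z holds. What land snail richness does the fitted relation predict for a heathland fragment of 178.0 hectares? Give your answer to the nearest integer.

z = ln(11/7) / ln(230.7/48.4) = 0.4520 / 1.5616 = 0.2894
c = 7 / 48.4^0.2894 = 7 / 3.074 = 2.277
S₃ = 2.277 × 178^0.2894 = 2.277 × 4.481 ≈ 10.2

10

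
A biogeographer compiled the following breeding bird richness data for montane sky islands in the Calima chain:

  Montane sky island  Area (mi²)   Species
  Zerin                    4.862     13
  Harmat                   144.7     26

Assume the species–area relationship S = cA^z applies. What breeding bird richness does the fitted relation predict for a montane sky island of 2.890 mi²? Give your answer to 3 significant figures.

11.7

z = ln(26/13) / ln(144.7/4.862) = 0.6931 / 3.3932 = 0.2043
c = 13 / 4.862^0.2043 = 13 / 1.381 = 9.411
S₃ = 9.411 × 2.89^0.2043 = 9.411 × 1.242 ≈ 11.69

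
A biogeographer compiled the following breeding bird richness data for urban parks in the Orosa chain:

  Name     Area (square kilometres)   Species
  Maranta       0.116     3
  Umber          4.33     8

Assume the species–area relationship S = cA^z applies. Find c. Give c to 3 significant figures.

5.38

z = ln(S₂/S₁) / ln(A₂/A₁) = ln(8/3) / ln(4.33/0.116) = 0.9808 / 3.6197 = 0.2710
c = S₁ / A₁^z = 3 / 0.116^0.2710 = 3 / 0.5578 = 5.378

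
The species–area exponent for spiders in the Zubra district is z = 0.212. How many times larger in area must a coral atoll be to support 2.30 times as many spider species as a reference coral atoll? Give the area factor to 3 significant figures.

(A₂/A₁)^0.212 = 2.3, so A₂/A₁ = 2.3^(1/0.212) = 2.3^4.717
ln(A₂/A₁) = ln 2.3 / 0.212 = 0.8329 / 0.212 = 3.9288
A₂/A₁ = e^3.9288 ≈ 50.85

50.8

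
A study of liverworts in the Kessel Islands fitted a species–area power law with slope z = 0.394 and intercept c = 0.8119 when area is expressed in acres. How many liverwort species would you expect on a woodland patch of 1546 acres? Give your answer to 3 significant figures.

14.7

S = 0.8119 × 1546^0.394
ln S = ln 0.8119 + 0.394 × ln 1546 = -0.2084 + 0.394 × 7.3434 = 2.6849
S = e^2.6849 ≈ 14.66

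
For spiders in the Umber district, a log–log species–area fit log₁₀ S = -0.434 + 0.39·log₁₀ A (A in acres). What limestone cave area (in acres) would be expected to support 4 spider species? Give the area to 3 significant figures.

453 acres

4 = 0.3681 × A^0.39  ⇒  A^0.39 = 4/0.3681 = 10.87
ln A = ln(10.87) / 0.39 = 2.3856 / 0.39 = 6.1170
A = e^6.1170 ≈ 453.5 acres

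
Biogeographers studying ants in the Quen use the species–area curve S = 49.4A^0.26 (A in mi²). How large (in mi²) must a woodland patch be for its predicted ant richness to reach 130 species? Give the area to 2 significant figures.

130 = 49.4 × A^0.26  ⇒  A^0.26 = 130/49.4 = 2.632
ln A = ln(2.632) / 0.26 = 0.9676 / 0.26 = 3.7215
A = e^3.7215 ≈ 41.33 mi²

41 mi²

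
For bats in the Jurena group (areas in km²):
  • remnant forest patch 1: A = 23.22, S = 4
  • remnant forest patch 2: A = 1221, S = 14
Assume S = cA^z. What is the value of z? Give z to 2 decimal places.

Taking logs: ln S = ln c + z ln A, so z = (ln S₂ − ln S₁)/(ln A₂ − ln A₁).
z = ln(14/4) / ln(1221/23.22) = ln(3.5) / ln(52.58) = 1.2528 / 3.9624 = 0.3162

0.32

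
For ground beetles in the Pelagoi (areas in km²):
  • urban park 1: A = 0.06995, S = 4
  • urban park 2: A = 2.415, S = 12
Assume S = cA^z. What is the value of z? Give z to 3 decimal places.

0.310

Taking logs: ln S = ln c + z ln A, so z = (ln S₂ − ln S₁)/(ln A₂ − ln A₁).
z = ln(12/4) / ln(2.415/0.06995) = ln(3) / ln(34.52) = 1.0986 / 3.5417 = 0.3102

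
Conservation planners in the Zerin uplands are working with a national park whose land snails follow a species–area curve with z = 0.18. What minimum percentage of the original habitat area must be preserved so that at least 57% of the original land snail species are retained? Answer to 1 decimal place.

4.4%

Need (A_new/A_old)^0.18 = 0.57, so A_new/A_old = 0.57^(1/0.18) = 0.57^5.556
ln(A_new/A_old) = ln 0.57 / 0.18 = -0.5621 / 0.18 = -3.1229
A_new/A_old = e^-3.1229 ≈ 0.04403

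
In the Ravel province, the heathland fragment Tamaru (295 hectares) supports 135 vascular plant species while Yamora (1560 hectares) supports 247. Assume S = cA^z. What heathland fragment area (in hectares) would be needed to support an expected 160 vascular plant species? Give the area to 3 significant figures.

z = ln(247/135) / ln(1560/295) = 0.6041 / 1.6655 = 0.3627
c = 135 / 295^0.3627 = 135 / 7.868 = 17.16
A = (160/17.16)^(1/0.3627) ⇒ ln A = ln(9.325)/0.3627 = 6.1554
A = e^6.1554 ≈ 471.2 hectares

471 hectares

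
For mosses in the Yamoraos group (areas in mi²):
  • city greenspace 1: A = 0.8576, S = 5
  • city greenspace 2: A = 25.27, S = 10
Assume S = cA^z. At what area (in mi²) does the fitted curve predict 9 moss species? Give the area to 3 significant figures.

z = ln(10/5) / ln(25.27/0.8576) = 0.6931 / 3.3832 = 0.2049
c = 5 / 0.8576^0.2049 = 5 / 0.969 = 5.16
A = (9/5.16)^(1/0.2049) ⇒ ln A = ln(1.744)/0.2049 = 2.7154
A = e^2.7154 ≈ 15.11 mi²

15.1 mi²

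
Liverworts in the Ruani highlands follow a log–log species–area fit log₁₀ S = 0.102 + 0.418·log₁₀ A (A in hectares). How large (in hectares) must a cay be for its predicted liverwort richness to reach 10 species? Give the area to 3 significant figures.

10 = 1.265 × A^0.418  ⇒  A^0.418 = 10/1.265 = 7.907
ln A = ln(7.907) / 0.418 = 2.0677 / 0.418 = 4.9467
A = e^4.9467 ≈ 140.7 hectares

141 hectares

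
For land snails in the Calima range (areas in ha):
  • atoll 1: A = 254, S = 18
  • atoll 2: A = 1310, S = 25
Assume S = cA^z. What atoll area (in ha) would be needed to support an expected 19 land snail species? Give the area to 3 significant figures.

z = ln(25/18) / ln(1310/254) = 0.3285 / 1.6404 = 0.2003
c = 18 / 254^0.2003 = 18 / 3.031 = 5.939
A = (19/5.939)^(1/0.2003) ⇒ ln A = ln(3.199)/0.2003 = 5.8073
A = e^5.8073 ≈ 332.7 ha

333 ha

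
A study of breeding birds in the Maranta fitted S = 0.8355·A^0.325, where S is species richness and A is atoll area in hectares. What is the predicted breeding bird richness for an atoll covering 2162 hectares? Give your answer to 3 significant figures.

10.1

S = 0.8355 × 2162^0.325
ln S = ln 0.8355 + 0.325 × ln 2162 = -0.1797 + 0.325 × 7.6788 = 2.3159
S = e^2.3159 ≈ 10.13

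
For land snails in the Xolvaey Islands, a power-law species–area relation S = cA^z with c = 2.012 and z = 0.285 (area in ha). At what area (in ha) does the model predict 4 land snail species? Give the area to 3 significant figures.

4 = 2.012 × A^0.285  ⇒  A^0.285 = 4/2.012 = 1.988
ln A = ln(1.988) / 0.285 = 0.6872 / 0.285 = 2.4111
A = e^2.4111 ≈ 11.15 ha

11.1 ha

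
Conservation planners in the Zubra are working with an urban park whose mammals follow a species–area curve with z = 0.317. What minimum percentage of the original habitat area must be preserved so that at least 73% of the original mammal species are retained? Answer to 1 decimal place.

37.1%

Need (A_new/A_old)^0.317 = 0.73, so A_new/A_old = 0.73^(1/0.317) = 0.73^3.155
ln(A_new/A_old) = ln 0.73 / 0.317 = -0.3147 / 0.317 = -0.9928
A_new/A_old = e^-0.9928 ≈ 0.3705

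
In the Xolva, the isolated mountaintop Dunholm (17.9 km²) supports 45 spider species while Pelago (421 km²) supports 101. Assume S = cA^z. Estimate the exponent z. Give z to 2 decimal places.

0.26

Taking logs: ln S = ln c + z ln A, so z = (ln S₂ − ln S₁)/(ln A₂ − ln A₁).
z = ln(101/45) / ln(421/17.9) = ln(2.244) / ln(23.52) = 0.8085 / 3.1578 = 0.2560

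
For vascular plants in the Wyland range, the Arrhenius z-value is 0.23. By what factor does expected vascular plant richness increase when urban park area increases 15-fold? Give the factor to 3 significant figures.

1.86

S₂/S₁ = (A₂/A₁)^z = 15^0.23
ln(S₂/S₁) = 0.23 × ln 15 = 0.23 × 2.7081 = 0.6229
S₂/S₁ = e^0.6229 ≈ 1.864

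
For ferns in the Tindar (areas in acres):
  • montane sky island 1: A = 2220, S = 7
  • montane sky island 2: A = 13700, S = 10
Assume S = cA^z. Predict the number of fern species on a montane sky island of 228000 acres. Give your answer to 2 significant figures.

z = ln(10/7) / ln(13700/2220) = 0.3567 / 1.8199 = 0.1960
c = 7 / 2220^0.1960 = 7 / 4.527 = 1.546
S₃ = 1.546 × 228000^0.1960 = 1.546 × 11.22 ≈ 17.35

17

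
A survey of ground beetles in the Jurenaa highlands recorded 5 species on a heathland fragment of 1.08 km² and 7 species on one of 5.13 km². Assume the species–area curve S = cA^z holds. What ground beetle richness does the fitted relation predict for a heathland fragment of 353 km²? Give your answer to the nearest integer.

z = ln(7/5) / ln(5.13/1.08) = 0.3365 / 1.5581 = 0.2159
c = 5 / 1.08^0.2159 = 5 / 1.017 = 4.918
S₃ = 4.918 × 353^0.2159 = 4.918 × 3.55 ≈ 17.46

17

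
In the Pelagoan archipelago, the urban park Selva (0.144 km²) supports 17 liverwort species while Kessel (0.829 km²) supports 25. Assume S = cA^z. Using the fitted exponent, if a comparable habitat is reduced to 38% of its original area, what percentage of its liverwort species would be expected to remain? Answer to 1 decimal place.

80.8%

z = ln(25/17) / ln(0.829/0.144) = 0.3857 / 1.7504 = 0.2203
S_new/S_old = (A_new/A_old)^z = 0.38^0.2203 = exp(0.2203 × -0.9676) = 0.808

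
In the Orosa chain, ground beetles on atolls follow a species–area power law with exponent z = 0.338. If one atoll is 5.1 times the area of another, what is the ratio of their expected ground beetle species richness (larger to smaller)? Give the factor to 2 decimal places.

S₂/S₁ = (A₂/A₁)^z = 5.1^0.338
ln(S₂/S₁) = 0.338 × ln 5.1 = 0.338 × 1.6292 = 0.5507
S₂/S₁ = e^0.5507 ≈ 1.734

1.73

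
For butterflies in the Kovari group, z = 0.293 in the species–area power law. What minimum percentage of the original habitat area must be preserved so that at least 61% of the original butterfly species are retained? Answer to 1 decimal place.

18.5%

Need (A_new/A_old)^0.293 = 0.61, so A_new/A_old = 0.61^(1/0.293) = 0.61^3.413
ln(A_new/A_old) = ln 0.61 / 0.293 = -0.4943 / 0.293 = -1.6870
A_new/A_old = e^-1.6870 ≈ 0.1851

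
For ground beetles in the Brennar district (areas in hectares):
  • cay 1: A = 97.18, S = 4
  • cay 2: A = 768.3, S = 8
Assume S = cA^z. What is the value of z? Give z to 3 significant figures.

Taking logs: ln S = ln c + z ln A, so z = (ln S₂ − ln S₁)/(ln A₂ − ln A₁).
z = ln(8/4) / ln(768.3/97.18) = ln(2) / ln(7.906) = 0.6931 / 2.0676 = 0.3352

0.335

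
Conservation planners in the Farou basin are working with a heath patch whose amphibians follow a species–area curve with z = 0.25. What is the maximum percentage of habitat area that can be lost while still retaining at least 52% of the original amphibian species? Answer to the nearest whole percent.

93%

Need (A_new/A_old)^0.25 = 0.52, so A_new/A_old = 0.52^(1/0.25) = 0.52^4
ln(A_new/A_old) = ln 0.52 / 0.25 = -0.6539 / 0.25 = -2.6157
A_new/A_old = e^-2.6157 ≈ 0.07312
Fraction that can be lost = 1 − 0.07312 = 0.9269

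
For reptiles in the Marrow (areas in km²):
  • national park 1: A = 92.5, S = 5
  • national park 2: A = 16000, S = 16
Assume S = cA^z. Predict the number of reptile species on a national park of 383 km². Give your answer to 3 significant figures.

z = ln(16/5) / ln(16000/92.5) = 1.1632 / 5.1531 = 0.2257
c = 5 / 92.5^0.2257 = 5 / 2.778 = 1.8
S₃ = 1.8 × 383^0.2257 = 1.8 × 3.829 ≈ 6.89

6.89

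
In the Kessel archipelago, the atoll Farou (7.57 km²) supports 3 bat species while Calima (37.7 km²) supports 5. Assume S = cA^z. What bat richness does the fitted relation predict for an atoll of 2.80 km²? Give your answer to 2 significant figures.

2.2

z = ln(5/3) / ln(37.7/7.57) = 0.5108 / 1.6055 = 0.3182
c = 3 / 7.57^0.3182 = 3 / 1.904 = 1.575
S₃ = 1.575 × 2.8^0.3182 = 1.575 × 1.388 ≈ 2.186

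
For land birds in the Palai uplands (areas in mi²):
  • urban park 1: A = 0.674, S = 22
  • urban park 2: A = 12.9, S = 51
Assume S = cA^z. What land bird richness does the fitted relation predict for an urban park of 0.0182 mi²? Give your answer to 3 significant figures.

7.86

z = ln(51/22) / ln(12.9/0.674) = 0.8408 / 2.9518 = 0.2848
c = 22 / 0.674^0.2848 = 22 / 0.8937 = 24.62
S₃ = 24.62 × 0.0182^0.2848 = 24.62 × 0.3194 ≈ 7.864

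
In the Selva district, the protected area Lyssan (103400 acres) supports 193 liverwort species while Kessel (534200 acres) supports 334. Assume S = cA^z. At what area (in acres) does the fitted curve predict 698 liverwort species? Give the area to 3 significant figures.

4850000 acres

z = ln(334/193) / ln(534200/103400) = 0.5485 / 1.6422 = 0.3340
c = 193 / 103400^0.3340 = 193 / 47.29 = 4.081
A = (698/4.081)^(1/0.3340) ⇒ ln A = ln(171)/0.3340 = 15.3955
A = e^15.3955 ≈ 4854791 acres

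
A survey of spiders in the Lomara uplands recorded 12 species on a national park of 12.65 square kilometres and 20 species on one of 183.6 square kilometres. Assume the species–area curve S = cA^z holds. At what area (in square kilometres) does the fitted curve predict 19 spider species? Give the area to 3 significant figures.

z = ln(20/12) / ln(183.6/12.65) = 0.5108 / 2.6751 = 0.1910
c = 12 / 12.65^0.1910 = 12 / 1.623 = 7.391
A = (19/7.391)^(1/0.1910) ⇒ ln A = ln(2.571)/0.1910 = 4.9441
A = e^4.9441 ≈ 140.4 square kilometres

140 square kilometres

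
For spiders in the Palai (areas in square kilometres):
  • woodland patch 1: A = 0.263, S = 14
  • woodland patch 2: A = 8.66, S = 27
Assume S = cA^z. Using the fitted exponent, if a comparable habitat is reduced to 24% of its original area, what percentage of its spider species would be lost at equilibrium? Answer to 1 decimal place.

23.5%

z = ln(27/14) / ln(8.66/0.263) = 0.6568 / 3.4943 = 0.1880
S_new/S_old = (A_new/A_old)^z = 0.24^0.1880 = exp(0.1880 × -1.4271) = 0.7647
Fraction lost = 1 − 0.7647 = 0.2353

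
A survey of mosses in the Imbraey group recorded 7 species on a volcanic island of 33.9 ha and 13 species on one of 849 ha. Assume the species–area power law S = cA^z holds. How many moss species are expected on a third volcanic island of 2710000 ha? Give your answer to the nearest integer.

61

z = ln(13/7) / ln(849/33.9) = 0.6190 / 3.2206 = 0.1922
c = 7 / 33.9^0.1922 = 7 / 1.968 = 3.556
S₃ = 3.556 × 2710000^0.1922 = 3.556 × 17.24 ≈ 61.3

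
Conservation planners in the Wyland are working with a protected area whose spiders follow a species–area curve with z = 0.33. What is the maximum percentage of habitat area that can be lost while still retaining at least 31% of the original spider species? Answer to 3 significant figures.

Need (A_new/A_old)^0.33 = 0.31, so A_new/A_old = 0.31^(1/0.33) = 0.31^3.03
ln(A_new/A_old) = ln 0.31 / 0.33 = -1.1712 / 0.33 = -3.5490
A_new/A_old = e^-3.5490 ≈ 0.02875
Fraction that can be lost = 1 − 0.02875 = 0.9712

97.1%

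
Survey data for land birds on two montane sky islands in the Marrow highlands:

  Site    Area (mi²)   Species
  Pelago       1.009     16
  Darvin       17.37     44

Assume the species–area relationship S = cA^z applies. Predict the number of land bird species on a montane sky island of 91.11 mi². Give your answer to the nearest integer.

z = ln(44/16) / ln(17.37/1.009) = 1.0116 / 2.8458 = 0.3555
c = 16 / 1.009^0.3555 = 16 / 1.003 = 15.95
S₃ = 15.95 × 91.11^0.3555 = 15.95 × 4.972 ≈ 79.31

79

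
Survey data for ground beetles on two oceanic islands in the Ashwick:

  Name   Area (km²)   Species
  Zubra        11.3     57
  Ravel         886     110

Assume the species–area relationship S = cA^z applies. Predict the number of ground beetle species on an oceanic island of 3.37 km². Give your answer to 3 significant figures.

47.5

z = ln(110/57) / ln(886/11.3) = 0.6574 / 4.3619 = 0.1507
c = 57 / 11.3^0.1507 = 57 / 1.441 = 39.55
S₃ = 39.55 × 3.37^0.1507 = 39.55 × 1.201 ≈ 47.5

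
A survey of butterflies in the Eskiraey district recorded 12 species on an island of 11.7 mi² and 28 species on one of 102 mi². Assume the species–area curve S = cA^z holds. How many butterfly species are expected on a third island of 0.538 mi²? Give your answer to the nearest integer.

z = ln(28/12) / ln(102/11.7) = 0.8473 / 2.1654 = 0.3913
c = 12 / 11.7^0.3913 = 12 / 2.618 = 4.584
S₃ = 4.584 × 0.538^0.3913 = 4.584 × 0.7846 ≈ 3.596

4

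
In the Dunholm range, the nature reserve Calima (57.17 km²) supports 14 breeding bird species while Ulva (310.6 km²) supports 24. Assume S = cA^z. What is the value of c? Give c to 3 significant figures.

z = ln(S₂/S₁) / ln(A₂/A₁) = ln(24/14) / ln(310.6/57.17) = 0.5390 / 1.6925 = 0.3185
c = S₁ / A₁^z = 14 / 57.17^0.3185 = 14 / 3.627 = 3.859

3.86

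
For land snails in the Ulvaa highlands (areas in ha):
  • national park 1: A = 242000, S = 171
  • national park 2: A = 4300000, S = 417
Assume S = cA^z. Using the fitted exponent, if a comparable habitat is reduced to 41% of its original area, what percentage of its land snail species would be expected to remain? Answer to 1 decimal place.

z = ln(417/171) / ln(4300000/242000) = 0.8914 / 2.8774 = 0.3098
S_new/S_old = (A_new/A_old)^z = 0.41^0.3098 = exp(0.3098 × -0.8916) = 0.7586

75.9%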